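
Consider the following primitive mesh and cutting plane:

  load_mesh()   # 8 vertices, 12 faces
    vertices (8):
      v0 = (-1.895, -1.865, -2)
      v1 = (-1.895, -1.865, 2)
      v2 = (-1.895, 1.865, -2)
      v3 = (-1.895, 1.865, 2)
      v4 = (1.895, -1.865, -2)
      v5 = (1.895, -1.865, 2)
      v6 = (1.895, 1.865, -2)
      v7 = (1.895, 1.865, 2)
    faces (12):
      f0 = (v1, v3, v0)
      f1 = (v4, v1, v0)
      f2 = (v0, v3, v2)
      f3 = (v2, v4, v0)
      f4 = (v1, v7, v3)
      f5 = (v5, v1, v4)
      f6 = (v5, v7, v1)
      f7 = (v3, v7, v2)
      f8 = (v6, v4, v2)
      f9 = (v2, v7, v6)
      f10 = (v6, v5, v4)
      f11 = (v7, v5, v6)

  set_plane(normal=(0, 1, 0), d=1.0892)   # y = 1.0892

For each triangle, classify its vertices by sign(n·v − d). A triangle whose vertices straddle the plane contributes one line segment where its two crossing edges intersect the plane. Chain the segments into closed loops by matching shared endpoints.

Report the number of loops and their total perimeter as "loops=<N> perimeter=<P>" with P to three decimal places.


Straddling triangles (8 of 12):
  (v1,v3,v0) [-+-] → (-1.895, 1.0892, 2)–(-1.895, 1.0892, 1.16804)  len=0.8320
  (v0,v3,v2) [-++] → (-1.895, 1.0892, 1.16804)–(-1.895, 1.0892, -2)  len=3.1680
  (v2,v4,v0) [+--] → (-1.10672, 1.0892, -2)–(-1.895, 1.0892, -2)  len=0.7883
  (v1,v7,v3) [-++] → (1.10672, 1.0892, 2)–(-1.895, 1.0892, 2)  len=3.0017
  (v5,v7,v1) [-+-] → (1.895, 1.0892, 2)–(1.10672, 1.0892, 2)  len=0.7883
  (v6,v4,v2) [+-+] → (1.895, 1.0892, -2)–(-1.10672, 1.0892, -2)  len=3.0017
  (v6,v5,v4) [+--] → (1.895, 1.0892, -1.16804)–(1.895, 1.0892, -2)  len=0.8320
  (v7,v5,v6) [+-+] → (1.895, 1.0892, 2)–(1.895, 1.0892, -1.16804)  len=3.1680

Chained into 1 loop(s):
  loop 1: 8 segments, perimeter = 15.5800
Total perimeter = 15.580

loops=1 perimeter=15.580


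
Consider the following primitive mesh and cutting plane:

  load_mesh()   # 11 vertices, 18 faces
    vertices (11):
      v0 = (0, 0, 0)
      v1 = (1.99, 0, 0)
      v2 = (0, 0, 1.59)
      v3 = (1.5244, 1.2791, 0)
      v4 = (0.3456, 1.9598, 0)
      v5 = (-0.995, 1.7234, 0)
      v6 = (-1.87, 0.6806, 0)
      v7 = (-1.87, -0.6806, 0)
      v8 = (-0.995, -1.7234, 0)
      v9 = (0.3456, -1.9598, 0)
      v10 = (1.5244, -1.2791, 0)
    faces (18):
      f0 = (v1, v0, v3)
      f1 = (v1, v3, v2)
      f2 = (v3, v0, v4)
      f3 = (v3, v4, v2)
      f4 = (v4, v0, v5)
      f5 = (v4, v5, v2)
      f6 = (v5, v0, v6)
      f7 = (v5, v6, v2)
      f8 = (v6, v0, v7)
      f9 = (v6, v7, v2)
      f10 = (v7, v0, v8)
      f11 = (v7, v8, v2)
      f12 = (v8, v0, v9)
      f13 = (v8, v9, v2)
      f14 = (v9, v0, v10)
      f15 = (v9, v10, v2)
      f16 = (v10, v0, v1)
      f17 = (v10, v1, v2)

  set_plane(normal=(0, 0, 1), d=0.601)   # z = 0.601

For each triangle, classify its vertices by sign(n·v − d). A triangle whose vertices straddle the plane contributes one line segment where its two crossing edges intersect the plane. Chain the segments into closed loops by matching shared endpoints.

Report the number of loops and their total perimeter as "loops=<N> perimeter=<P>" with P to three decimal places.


loops=1 perimeter=7.620

Straddling triangles (9 of 18):
  (v1,v3,v2) [--+] → (0.948196, 0.795616, 0.601)–(1.23781, 0, 0.601)  len=0.8467
  (v3,v4,v2) [--+] → (0.214968, 1.21902, 0.601)–(0.948196, 0.795616, 0.601)  len=0.8467
  (v4,v5,v2) [--+] → (-0.618903, 1.07198, 0.601)–(0.214968, 1.21902, 0.601)  len=0.8467
  (v5,v6,v2) [--+] → (-1.16316, 0.423342, 0.601)–(-0.618903, 1.07198, 0.601)  len=0.8467
  (v6,v7,v2) [--+] → (-1.16316, -0.423342, 0.601)–(-1.16316, 0.423342, 0.601)  len=0.8467
  (v7,v8,v2) [--+] → (-0.618903, -1.07198, 0.601)–(-1.16316, -0.423342, 0.601)  len=0.8467
  (v8,v9,v2) [--+] → (0.214968, -1.21902, 0.601)–(-0.618903, -1.07198, 0.601)  len=0.8467
  (v9,v10,v2) [--+] → (0.948196, -0.795616, 0.601)–(0.214968, -1.21902, 0.601)  len=0.8467
  (v10,v1,v2) [--+] → (1.23781, 0, 0.601)–(0.948196, -0.795616, 0.601)  len=0.8467

Chained into 1 loop(s):
  loop 1: 9 segments, perimeter = 7.6204
Total perimeter = 7.620


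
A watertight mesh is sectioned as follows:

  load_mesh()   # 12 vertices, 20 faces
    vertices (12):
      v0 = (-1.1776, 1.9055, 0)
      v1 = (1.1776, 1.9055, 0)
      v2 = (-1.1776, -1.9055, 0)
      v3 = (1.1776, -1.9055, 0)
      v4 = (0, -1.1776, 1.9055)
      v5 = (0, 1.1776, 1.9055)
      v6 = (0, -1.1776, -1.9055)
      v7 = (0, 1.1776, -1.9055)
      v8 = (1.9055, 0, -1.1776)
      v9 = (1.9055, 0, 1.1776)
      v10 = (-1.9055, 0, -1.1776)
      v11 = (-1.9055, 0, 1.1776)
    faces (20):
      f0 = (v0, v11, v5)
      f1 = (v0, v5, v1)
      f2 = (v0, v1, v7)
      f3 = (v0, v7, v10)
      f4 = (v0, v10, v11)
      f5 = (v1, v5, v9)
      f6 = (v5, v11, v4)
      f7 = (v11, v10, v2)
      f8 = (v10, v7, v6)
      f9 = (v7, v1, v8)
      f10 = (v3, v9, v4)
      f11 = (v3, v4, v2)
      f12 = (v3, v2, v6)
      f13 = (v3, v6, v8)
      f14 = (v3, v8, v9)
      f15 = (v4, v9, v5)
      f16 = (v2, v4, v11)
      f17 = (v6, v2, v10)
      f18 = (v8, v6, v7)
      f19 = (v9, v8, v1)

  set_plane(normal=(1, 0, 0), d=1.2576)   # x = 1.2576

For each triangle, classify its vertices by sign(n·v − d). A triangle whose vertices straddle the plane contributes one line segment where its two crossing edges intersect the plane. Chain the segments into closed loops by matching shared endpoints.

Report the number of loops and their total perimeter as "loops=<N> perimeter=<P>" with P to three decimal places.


Straddling triangles (8 of 20):
  (v1,v5,v9) [--+] → (1.2576, 0.400403, 1.4251)–(1.2576, 1.69608, 0.129424)  len=1.8324
  (v7,v1,v8) [--+] → (1.2576, 1.69608, -0.129424)–(1.2576, 0.400403, -1.4251)  len=1.8324
  (v3,v9,v4) [-+-] → (1.2576, -1.69608, 0.129424)–(1.2576, -0.400403, 1.4251)  len=1.8324
  (v3,v6,v8) [--+] → (1.2576, -0.400403, -1.4251)–(1.2576, -1.69608, -0.129424)  len=1.8324
  (v3,v8,v9) [-++] → (1.2576, -1.69608, -0.129424)–(1.2576, -1.69608, 0.129424)  len=0.2588
  (v4,v9,v5) [-+-] → (1.2576, -0.400403, 1.4251)–(1.2576, 0.400403, 1.4251)  len=0.8008
  (v8,v6,v7) [+--] → (1.2576, -0.400403, -1.4251)–(1.2576, 0.400403, -1.4251)  len=0.8008
  (v9,v8,v1) [++-] → (1.2576, 1.69608, -0.129424)–(1.2576, 1.69608, 0.129424)  len=0.2588

Chained into 1 loop(s):
  loop 1: 8 segments, perimeter = 9.4487
Total perimeter = 9.449

loops=1 perimeter=9.449


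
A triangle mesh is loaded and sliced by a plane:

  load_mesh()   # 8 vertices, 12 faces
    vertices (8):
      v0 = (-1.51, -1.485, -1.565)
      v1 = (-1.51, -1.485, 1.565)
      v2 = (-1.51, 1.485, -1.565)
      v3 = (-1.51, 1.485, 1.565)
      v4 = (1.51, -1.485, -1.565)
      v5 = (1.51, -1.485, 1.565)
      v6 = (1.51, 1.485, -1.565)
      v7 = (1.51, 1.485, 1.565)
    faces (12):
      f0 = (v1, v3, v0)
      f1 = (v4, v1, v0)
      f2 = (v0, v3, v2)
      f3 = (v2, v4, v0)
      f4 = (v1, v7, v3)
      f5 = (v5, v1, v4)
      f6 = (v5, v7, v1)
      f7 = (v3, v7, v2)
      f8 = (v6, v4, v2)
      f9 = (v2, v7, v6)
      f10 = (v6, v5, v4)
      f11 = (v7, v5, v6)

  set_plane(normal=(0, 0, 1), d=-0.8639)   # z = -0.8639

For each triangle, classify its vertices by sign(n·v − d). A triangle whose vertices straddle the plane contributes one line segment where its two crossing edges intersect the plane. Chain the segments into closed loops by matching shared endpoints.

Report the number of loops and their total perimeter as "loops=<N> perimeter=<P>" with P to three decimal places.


Straddling triangles (8 of 12):
  (v1,v3,v0) [++-] → (-1.51, -0.819739, -0.8639)–(-1.51, -1.485, -0.8639)  len=0.6653
  (v4,v1,v0) [-+-] → (0.833539, -1.485, -0.8639)–(-1.51, -1.485, -0.8639)  len=2.3435
  (v0,v3,v2) [-+-] → (-1.51, -0.819739, -0.8639)–(-1.51, 1.485, -0.8639)  len=2.3047
  (v5,v1,v4) [++-] → (0.833539, -1.485, -0.8639)–(1.51, -1.485, -0.8639)  len=0.6765
  (v3,v7,v2) [++-] → (-0.833539, 1.485, -0.8639)–(-1.51, 1.485, -0.8639)  len=0.6765
  (v2,v7,v6) [-+-] → (-0.833539, 1.485, -0.8639)–(1.51, 1.485, -0.8639)  len=2.3435
  (v6,v5,v4) [-+-] → (1.51, 0.819739, -0.8639)–(1.51, -1.485, -0.8639)  len=2.3047
  (v7,v5,v6) [++-] → (1.51, 0.819739, -0.8639)–(1.51, 1.485, -0.8639)  len=0.6653

Chained into 1 loop(s):
  loop 1: 8 segments, perimeter = 11.9800
Total perimeter = 11.980

loops=1 perimeter=11.980


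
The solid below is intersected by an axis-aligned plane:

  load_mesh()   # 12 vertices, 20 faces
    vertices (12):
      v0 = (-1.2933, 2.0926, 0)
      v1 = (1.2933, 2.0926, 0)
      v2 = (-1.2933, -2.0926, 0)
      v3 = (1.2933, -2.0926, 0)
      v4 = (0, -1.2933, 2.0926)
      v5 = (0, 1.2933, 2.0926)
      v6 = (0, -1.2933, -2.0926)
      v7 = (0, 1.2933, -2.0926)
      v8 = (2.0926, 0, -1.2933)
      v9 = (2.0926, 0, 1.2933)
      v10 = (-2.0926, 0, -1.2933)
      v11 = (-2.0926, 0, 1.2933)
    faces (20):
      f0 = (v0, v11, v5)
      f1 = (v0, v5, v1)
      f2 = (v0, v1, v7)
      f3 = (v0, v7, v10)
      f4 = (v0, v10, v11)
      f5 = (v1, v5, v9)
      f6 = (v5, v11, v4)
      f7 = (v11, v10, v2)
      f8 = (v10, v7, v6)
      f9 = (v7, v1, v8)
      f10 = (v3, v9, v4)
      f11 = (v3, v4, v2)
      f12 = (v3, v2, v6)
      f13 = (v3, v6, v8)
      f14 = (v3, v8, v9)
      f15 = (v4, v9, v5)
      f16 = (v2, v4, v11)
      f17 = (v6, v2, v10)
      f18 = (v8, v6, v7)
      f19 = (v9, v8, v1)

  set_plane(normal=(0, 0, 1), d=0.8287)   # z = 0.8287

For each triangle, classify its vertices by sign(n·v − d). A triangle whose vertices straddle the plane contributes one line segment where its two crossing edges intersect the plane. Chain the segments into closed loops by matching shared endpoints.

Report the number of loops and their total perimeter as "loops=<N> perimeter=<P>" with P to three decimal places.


Straddling triangles (10 of 20):
  (v0,v11,v5) [-++] → (-1.80546, 0.751737, 0.8287)–(-0.781134, 1.77607, 0.8287)  len=1.4486
  (v0,v5,v1) [-+-] → (-0.781134, 1.77607, 0.8287)–(0.781134, 1.77607, 0.8287)  len=1.5623
  (v0,v10,v11) [--+] → (-2.0926, 0, 0.8287)–(-1.80546, 0.751737, 0.8287)  len=0.8047
  (v1,v5,v9) [-++] → (0.781134, 1.77607, 0.8287)–(1.80546, 0.751737, 0.8287)  len=1.4486
  (v11,v10,v2) [+--] → (-2.0926, 0, 0.8287)–(-1.80546, -0.751737, 0.8287)  len=0.8047
  (v3,v9,v4) [-++] → (1.80546, -0.751737, 0.8287)–(0.781134, -1.77607, 0.8287)  len=1.4486
  (v3,v4,v2) [-+-] → (0.781134, -1.77607, 0.8287)–(-0.781134, -1.77607, 0.8287)  len=1.5623
  (v3,v8,v9) [--+] → (2.0926, 0, 0.8287)–(1.80546, -0.751737, 0.8287)  len=0.8047
  (v2,v4,v11) [-++] → (-0.781134, -1.77607, 0.8287)–(-1.80546, -0.751737, 0.8287)  len=1.4486
  (v9,v8,v1) [+--] → (2.0926, 0, 0.8287)–(1.80546, 0.751737, 0.8287)  len=0.8047

Chained into 1 loop(s):
  loop 1: 10 segments, perimeter = 12.1378
Total perimeter = 12.138

loops=1 perimeter=12.138


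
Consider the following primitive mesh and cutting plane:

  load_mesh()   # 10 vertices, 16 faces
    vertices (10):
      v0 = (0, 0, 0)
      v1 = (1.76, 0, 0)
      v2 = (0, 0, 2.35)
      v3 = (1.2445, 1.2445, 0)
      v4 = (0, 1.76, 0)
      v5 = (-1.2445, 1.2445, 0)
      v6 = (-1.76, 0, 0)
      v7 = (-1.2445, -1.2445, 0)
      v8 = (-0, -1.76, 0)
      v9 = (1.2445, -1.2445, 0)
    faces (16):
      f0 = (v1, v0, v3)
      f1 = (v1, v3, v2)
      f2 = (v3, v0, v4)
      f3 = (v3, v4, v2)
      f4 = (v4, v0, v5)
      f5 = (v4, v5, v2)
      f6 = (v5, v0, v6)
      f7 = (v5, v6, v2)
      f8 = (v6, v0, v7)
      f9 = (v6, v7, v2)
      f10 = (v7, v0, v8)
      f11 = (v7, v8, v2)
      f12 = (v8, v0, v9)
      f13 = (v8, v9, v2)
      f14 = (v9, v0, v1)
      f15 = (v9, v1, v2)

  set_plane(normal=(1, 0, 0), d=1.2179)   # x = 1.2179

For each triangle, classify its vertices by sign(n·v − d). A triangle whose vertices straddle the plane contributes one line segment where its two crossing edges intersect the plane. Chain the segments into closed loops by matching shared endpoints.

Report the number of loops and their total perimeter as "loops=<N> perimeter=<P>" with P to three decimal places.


Straddling triangles (8 of 16):
  (v1,v0,v3) [+-+] → (1.2179, 0, 0)–(1.2179, 1.2179, 0)  len=1.2179
  (v1,v3,v2) [++-] → (1.2179, 1.2179, 0.050229)–(1.2179, 0, 0.723827)  len=1.3918
  (v3,v0,v4) [+--] → (1.2179, 1.2179, 0)–(1.2179, 1.25552, 0)  len=0.0376
  (v3,v4,v2) [+--] → (1.2179, 1.25552, 0)–(1.2179, 1.2179, 0.050229)  len=0.0628
  (v8,v0,v9) [--+] → (1.2179, -1.2179, 0)–(1.2179, -1.25552, 0)  len=0.0376
  (v8,v9,v2) [-+-] → (1.2179, -1.25552, 0)–(1.2179, -1.2179, 0.050229)  len=0.0628
  (v9,v0,v1) [+-+] → (1.2179, -1.2179, 0)–(1.2179, 0, 0)  len=1.2179
  (v9,v1,v2) [++-] → (1.2179, 0, 0.723827)–(1.2179, -1.2179, 0.050229)  len=1.3918

Chained into 1 loop(s):
  loop 1: 8 segments, perimeter = 5.4201
Total perimeter = 5.420

loops=1 perimeter=5.420


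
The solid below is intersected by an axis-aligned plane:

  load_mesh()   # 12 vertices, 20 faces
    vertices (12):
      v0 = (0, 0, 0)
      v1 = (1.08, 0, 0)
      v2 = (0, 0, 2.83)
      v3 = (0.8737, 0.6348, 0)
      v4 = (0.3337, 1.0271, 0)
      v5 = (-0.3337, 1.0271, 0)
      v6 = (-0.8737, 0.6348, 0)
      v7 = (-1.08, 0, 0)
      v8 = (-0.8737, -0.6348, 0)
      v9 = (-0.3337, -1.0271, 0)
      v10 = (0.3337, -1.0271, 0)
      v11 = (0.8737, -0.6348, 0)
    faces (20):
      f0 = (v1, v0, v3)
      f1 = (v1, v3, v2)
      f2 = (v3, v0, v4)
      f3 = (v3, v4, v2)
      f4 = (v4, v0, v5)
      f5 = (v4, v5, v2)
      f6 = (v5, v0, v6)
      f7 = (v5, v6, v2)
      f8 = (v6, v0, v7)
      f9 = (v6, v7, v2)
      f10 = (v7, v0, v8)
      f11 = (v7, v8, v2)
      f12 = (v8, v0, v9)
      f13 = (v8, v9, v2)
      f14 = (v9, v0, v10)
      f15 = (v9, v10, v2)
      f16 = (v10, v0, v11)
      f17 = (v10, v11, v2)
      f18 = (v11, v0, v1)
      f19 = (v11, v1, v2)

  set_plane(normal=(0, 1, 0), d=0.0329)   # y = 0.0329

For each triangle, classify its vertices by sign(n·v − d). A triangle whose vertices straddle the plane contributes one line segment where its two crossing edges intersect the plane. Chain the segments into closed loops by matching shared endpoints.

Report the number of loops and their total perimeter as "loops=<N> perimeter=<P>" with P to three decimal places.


loops=1 perimeter=8.036

Straddling triangles (10 of 20):
  (v1,v0,v3) [--+] → (0.0452816, 0.0329, 0)–(1.06931, 0.0329, 0)  len=1.0240
  (v1,v3,v2) [-+-] → (1.06931, 0.0329, 0)–(0.0452816, 0.0329, 2.68333)  len=2.8721
  (v3,v0,v4) [+-+] → (0.0452816, 0.0329, 0)–(0.0106891, 0.0329, 0)  len=0.0346
  (v3,v4,v2) [++-] → (0.0106891, 0.0329, 2.73935)–(0.0452816, 0.0329, 2.68333)  len=0.0658
  (v4,v0,v5) [+-+] → (0.0106891, 0.0329, 0)–(-0.0106891, 0.0329, 0)  len=0.0214
  (v4,v5,v2) [++-] → (-0.0106891, 0.0329, 2.73935)–(0.0106891, 0.0329, 2.73935)  len=0.0214
  (v5,v0,v6) [+-+] → (-0.0106891, 0.0329, 0)–(-0.0452816, 0.0329, 0)  len=0.0346
  (v5,v6,v2) [++-] → (-0.0452816, 0.0329, 2.68333)–(-0.0106891, 0.0329, 2.73935)  len=0.0658
  (v6,v0,v7) [+--] → (-0.0452816, 0.0329, 0)–(-1.06931, 0.0329, 0)  len=1.0240
  (v6,v7,v2) [+--] → (-1.06931, 0.0329, 0)–(-0.0452816, 0.0329, 2.68333)  len=2.8721

Chained into 1 loop(s):
  loop 1: 10 segments, perimeter = 8.0358
Total perimeter = 8.036


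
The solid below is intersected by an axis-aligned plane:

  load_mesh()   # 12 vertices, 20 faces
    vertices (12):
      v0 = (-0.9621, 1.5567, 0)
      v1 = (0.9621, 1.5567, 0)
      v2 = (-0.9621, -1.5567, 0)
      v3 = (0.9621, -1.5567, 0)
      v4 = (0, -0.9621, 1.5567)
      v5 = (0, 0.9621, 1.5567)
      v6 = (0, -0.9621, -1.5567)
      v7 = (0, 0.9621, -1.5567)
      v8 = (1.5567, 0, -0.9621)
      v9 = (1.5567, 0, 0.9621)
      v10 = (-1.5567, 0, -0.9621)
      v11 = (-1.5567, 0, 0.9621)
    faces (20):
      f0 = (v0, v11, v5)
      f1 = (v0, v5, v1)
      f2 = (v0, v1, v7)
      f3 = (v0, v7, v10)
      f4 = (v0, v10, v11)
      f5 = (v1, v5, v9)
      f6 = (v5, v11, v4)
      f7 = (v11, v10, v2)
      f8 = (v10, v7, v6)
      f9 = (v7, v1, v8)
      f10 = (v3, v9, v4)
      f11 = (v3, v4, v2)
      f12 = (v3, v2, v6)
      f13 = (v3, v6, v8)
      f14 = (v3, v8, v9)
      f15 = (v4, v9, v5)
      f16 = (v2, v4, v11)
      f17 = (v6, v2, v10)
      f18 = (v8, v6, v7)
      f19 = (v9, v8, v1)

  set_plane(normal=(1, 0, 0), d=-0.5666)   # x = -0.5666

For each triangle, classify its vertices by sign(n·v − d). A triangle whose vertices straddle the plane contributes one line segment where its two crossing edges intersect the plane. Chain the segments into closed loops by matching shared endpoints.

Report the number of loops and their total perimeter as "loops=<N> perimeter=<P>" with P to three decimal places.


loops=1 perimeter=9.150

Straddling triangles (10 of 20):
  (v0,v11,v5) [--+] → (-0.5666, 0.61192, 1.34028)–(-0.5666, 1.31227, 0.639928)  len=0.9904
  (v0,v5,v1) [-++] → (-0.5666, 1.31227, 0.639928)–(-0.5666, 1.5567, 0)  len=0.6850
  (v0,v1,v7) [-++] → (-0.5666, 1.5567, 0)–(-0.5666, 1.31227, -0.639928)  len=0.6850
  (v0,v7,v10) [-+-] → (-0.5666, 1.31227, -0.639928)–(-0.5666, 0.61192, -1.34028)  len=0.9904
  (v5,v11,v4) [+-+] → (-0.5666, 0.61192, 1.34028)–(-0.5666, -0.61192, 1.34028)  len=1.2238
  (v10,v7,v6) [-++] → (-0.5666, 0.61192, -1.34028)–(-0.5666, -0.61192, -1.34028)  len=1.2238
  (v3,v4,v2) [++-] → (-0.5666, -1.31227, 0.639928)–(-0.5666, -1.5567, 0)  len=0.6850
  (v3,v2,v6) [+-+] → (-0.5666, -1.5567, 0)–(-0.5666, -1.31227, -0.639928)  len=0.6850
  (v2,v4,v11) [-+-] → (-0.5666, -1.31227, 0.639928)–(-0.5666, -0.61192, 1.34028)  len=0.9904
  (v6,v2,v10) [+--] → (-0.5666, -1.31227, -0.639928)–(-0.5666, -0.61192, -1.34028)  len=0.9904

Chained into 1 loop(s):
  loop 1: 10 segments, perimeter = 9.1496
Total perimeter = 9.150


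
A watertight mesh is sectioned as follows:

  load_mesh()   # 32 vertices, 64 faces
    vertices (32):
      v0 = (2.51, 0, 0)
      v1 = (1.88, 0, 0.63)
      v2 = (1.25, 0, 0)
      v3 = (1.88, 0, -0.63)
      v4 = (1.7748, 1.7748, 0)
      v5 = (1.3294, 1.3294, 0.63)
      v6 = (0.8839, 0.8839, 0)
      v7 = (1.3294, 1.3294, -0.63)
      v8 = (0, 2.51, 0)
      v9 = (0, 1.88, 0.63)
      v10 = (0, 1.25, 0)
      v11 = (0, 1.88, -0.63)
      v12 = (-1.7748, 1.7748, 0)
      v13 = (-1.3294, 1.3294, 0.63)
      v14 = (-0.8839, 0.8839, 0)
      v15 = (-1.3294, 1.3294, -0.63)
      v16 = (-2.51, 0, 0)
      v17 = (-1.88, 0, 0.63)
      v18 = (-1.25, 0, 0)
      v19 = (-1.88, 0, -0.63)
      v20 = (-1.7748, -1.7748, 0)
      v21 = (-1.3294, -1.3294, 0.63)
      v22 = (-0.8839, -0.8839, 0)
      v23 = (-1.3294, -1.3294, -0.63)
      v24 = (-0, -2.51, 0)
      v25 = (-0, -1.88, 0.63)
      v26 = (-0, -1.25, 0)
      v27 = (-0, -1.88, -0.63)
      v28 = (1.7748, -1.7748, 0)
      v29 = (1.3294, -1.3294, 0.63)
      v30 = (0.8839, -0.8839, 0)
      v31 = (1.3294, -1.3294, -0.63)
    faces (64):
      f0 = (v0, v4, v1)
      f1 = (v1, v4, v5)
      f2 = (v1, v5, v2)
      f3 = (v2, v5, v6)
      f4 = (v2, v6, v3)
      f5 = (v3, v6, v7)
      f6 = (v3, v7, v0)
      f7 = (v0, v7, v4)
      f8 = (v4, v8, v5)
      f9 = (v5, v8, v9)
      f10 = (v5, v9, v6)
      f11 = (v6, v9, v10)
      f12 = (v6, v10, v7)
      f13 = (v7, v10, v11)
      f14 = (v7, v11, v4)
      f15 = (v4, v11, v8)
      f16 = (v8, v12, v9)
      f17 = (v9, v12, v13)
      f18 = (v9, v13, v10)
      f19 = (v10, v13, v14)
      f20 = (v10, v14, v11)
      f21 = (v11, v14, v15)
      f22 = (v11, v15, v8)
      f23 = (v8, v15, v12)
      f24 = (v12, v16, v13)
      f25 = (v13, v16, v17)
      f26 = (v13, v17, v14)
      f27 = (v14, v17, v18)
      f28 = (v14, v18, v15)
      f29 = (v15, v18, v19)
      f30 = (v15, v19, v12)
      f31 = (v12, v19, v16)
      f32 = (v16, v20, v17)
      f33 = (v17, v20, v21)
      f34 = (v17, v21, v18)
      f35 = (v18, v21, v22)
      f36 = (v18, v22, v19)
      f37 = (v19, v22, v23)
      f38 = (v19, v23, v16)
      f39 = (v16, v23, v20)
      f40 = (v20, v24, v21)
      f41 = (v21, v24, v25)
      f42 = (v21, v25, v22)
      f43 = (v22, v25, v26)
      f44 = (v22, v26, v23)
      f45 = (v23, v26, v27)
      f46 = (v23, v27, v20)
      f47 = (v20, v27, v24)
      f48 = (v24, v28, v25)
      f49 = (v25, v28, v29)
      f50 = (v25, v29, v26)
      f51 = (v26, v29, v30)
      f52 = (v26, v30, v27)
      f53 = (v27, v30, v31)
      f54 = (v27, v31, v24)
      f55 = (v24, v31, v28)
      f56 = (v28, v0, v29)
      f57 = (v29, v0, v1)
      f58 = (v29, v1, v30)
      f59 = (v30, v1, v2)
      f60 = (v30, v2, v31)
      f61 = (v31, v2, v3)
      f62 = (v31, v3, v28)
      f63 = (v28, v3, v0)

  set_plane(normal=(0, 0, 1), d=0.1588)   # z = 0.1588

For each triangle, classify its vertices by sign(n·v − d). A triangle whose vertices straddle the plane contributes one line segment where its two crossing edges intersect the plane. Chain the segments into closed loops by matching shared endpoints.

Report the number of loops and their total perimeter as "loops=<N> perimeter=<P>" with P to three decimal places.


loops=2 perimeter=23.022

Straddling triangles (32 of 64):
  (v0,v4,v1) [--+] → (1.80132, 1.32744, 0.1588)–(2.3512, 0, 0.1588)  len=1.4368
  (v1,v4,v5) [+-+] → (1.80132, 1.32744, 0.1588)–(1.66253, 1.66253, 0.1588)  len=0.3627
  (v1,v5,v2) [++-] → (1.27001, 0.335093, 0.1588)–(1.4088, 0, 0.1588)  len=0.3627
  (v2,v5,v6) [-+-] → (1.27001, 0.335093, 0.1588)–(0.996194, 0.996194, 0.1588)  len=0.7156
  (v4,v8,v5) [--+] → (0.335093, 2.21241, 0.1588)–(1.66253, 1.66253, 0.1588)  len=1.4368
  (v5,v8,v9) [+-+] → (0.335093, 2.21241, 0.1588)–(0, 2.3512, 0.1588)  len=0.3627
  (v5,v9,v6) [++-] → (0.661101, 1.13498, 0.1588)–(0.996194, 0.996194, 0.1588)  len=0.3627
  (v6,v9,v10) [-+-] → (0.661101, 1.13498, 0.1588)–(0, 1.4088, 0.1588)  len=0.7156
  (v8,v12,v9) [--+] → (-1.32744, 1.80132, 0.1588)–(0, 2.3512, 0.1588)  len=1.4368
  (v9,v12,v13) [+-+] → (-1.32744, 1.80132, 0.1588)–(-1.66253, 1.66253, 0.1588)  len=0.3627
  (v9,v13,v10) [++-] → (-0.335093, 1.27001, 0.1588)–(0, 1.4088, 0.1588)  len=0.3627
  (v10,v13,v14) [-+-] → (-0.335093, 1.27001, 0.1588)–(-0.996194, 0.996194, 0.1588)  len=0.7156
  (v12,v16,v13) [--+] → (-2.21241, 0.335093, 0.1588)–(-1.66253, 1.66253, 0.1588)  len=1.4368
  (v13,v16,v17) [+-+] → (-2.21241, 0.335093, 0.1588)–(-2.3512, 0, 0.1588)  len=0.3627
  (v13,v17,v14) [++-] → (-1.13498, 0.661101, 0.1588)–(-0.996194, 0.996194, 0.1588)  len=0.3627
  (v14,v17,v18) [-+-] → (-1.13498, 0.661101, 0.1588)–(-1.4088, 0, 0.1588)  len=0.7156
  (v16,v20,v17) [--+] → (-1.80132, -1.32744, 0.1588)–(-2.3512, 0, 0.1588)  len=1.4368
  (v17,v20,v21) [+-+] → (-1.80132, -1.32744, 0.1588)–(-1.66253, -1.66253, 0.1588)  len=0.3627
  (v17,v21,v18) [++-] → (-1.27001, -0.335093, 0.1588)–(-1.4088, 0, 0.1588)  len=0.3627
  (v18,v21,v22) [-+-] → (-1.27001, -0.335093, 0.1588)–(-0.996194, -0.996194, 0.1588)  len=0.7156
  (v20,v24,v21) [--+] → (-0.335093, -2.21241, 0.1588)–(-1.66253, -1.66253, 0.1588)  len=1.4368
  (v21,v24,v25) [+-+] → (-0.335093, -2.21241, 0.1588)–(0, -2.3512, 0.1588)  len=0.3627
  (v21,v25,v22) [++-] → (-0.661101, -1.13498, 0.1588)–(-0.996194, -0.996194, 0.1588)  len=0.3627
  (v22,v25,v26) [-+-] → (-0.661101, -1.13498, 0.1588)–(0, -1.4088, 0.1588)  len=0.7156
  (v24,v28,v25) [--+] → (1.32744, -1.80132, 0.1588)–(0, -2.3512, 0.1588)  len=1.4368
  (v25,v28,v29) [+-+] → (1.32744, -1.80132, 0.1588)–(1.66253, -1.66253, 0.1588)  len=0.3627
  (v25,v29,v26) [++-] → (0.335093, -1.27001, 0.1588)–(0, -1.4088, 0.1588)  len=0.3627
  (v26,v29,v30) [-+-] → (0.335093, -1.27001, 0.1588)–(0.996194, -0.996194, 0.1588)  len=0.7156
  (v28,v0,v29) [--+] → (2.21241, -0.335093, 0.1588)–(1.66253, -1.66253, 0.1588)  len=1.4368
  (v29,v0,v1) [+-+] → (2.21241, -0.335093, 0.1588)–(2.3512, 0, 0.1588)  len=0.3627
  (v29,v1,v30) [++-] → (1.13498, -0.661101, 0.1588)–(0.996194, -0.996194, 0.1588)  len=0.3627
  (v30,v1,v2) [-+-] → (1.13498, -0.661101, 0.1588)–(1.4088, 0, 0.1588)  len=0.7156

Chained into 2 loop(s):
  loop 1: 16 segments, perimeter = 14.3962
  loop 2: 16 segments, perimeter = 8.6261
Total perimeter = 23.022


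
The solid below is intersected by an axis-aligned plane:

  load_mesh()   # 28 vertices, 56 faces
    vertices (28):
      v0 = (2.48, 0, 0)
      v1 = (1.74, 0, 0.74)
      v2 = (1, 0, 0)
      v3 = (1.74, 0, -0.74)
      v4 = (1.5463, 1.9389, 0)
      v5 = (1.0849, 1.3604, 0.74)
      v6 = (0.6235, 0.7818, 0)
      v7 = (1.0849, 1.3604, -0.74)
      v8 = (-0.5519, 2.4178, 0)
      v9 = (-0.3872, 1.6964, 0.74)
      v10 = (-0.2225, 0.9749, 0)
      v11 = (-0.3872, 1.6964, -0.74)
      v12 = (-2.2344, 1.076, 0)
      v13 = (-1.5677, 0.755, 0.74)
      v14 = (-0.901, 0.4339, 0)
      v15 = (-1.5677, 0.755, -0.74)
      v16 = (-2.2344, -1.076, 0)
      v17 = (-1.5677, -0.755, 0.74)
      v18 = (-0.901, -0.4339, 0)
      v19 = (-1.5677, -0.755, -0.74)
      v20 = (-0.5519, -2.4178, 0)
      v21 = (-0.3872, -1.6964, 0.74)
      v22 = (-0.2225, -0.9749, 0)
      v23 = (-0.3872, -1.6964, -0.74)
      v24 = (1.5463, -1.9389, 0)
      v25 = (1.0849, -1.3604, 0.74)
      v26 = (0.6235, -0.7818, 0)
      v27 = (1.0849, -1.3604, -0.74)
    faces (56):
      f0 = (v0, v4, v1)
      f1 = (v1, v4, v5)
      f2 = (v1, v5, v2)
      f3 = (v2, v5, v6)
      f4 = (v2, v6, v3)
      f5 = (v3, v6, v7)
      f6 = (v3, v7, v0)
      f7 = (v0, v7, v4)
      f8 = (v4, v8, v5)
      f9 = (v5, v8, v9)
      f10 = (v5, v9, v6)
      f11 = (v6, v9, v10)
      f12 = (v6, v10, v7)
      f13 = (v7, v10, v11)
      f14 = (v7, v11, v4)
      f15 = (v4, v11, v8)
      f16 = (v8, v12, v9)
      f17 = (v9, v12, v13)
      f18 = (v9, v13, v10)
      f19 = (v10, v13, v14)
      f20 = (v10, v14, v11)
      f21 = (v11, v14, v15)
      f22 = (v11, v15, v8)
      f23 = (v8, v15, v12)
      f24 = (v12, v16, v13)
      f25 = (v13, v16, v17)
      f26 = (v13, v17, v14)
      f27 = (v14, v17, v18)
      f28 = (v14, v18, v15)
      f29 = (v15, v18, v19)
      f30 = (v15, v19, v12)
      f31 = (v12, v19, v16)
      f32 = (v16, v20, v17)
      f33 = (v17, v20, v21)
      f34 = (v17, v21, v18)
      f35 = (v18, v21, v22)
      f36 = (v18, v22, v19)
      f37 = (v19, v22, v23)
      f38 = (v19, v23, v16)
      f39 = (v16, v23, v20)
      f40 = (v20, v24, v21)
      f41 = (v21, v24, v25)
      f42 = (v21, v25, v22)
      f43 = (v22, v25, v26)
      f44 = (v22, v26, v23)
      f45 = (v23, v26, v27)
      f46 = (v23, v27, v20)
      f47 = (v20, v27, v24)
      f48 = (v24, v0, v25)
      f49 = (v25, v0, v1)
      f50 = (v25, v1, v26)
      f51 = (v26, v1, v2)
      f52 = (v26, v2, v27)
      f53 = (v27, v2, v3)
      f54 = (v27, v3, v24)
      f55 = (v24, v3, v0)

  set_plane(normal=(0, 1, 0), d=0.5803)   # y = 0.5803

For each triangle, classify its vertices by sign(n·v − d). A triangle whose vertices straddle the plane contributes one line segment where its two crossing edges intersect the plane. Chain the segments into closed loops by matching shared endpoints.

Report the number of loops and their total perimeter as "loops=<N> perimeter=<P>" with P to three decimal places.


loops=2 perimeter=8.448

Straddling triangles (18 of 56):
  (v0,v4,v1) [-+-] → (2.20055, 0.5803, 0)–(1.68203, 0.5803, 0.518523)  len=0.7333
  (v1,v4,v5) [-++] → (1.68203, 0.5803, 0.518523)–(1.46056, 0.5803, 0.74)  len=0.3132
  (v1,v5,v2) [-+-] → (1.46056, 0.5803, 0.74)–(1.03622, 0.5803, 0.315659)  len=0.6001
  (v2,v5,v6) [-++] → (1.03622, 0.5803, 0.315659)–(0.720539, 0.5803, 0)  len=0.4464
  (v2,v6,v3) [-+-] → (0.720539, 0.5803, 0)–(0.911265, 0.5803, -0.190727)  len=0.2697
  (v3,v6,v7) [-++] → (0.911265, 0.5803, -0.190727)–(1.46056, 0.5803, -0.74)  len=0.7768
  (v3,v7,v0) [-+-] → (1.46056, 0.5803, -0.74)–(1.8849, 0.5803, -0.315659)  len=0.6001
  (v0,v7,v4) [-++] → (1.8849, 0.5803, -0.315659)–(2.20055, 0.5803, 0)  len=0.4464
  (v10,v13,v14) [++-] → (-1.20497, 0.5803, 0.33739)–(-0.717391, 0.5803, 0)  len=0.5929
  (v10,v14,v11) [+-+] → (-0.717391, 0.5803, 0)–(-0.84142, 0.5803, -0.0858107)  len=0.1508
  (v11,v14,v15) [+-+] → (-0.84142, 0.5803, -0.0858107)–(-1.20497, 0.5803, -0.33739)  len=0.4421
  (v12,v16,v13) [+-+] → (-2.2344, 0.5803, 0)–(-1.63131, 0.5803, 0.669395)  len=0.9010
  (v13,v16,v17) [+--] → (-1.63131, 0.5803, 0.669395)–(-1.5677, 0.5803, 0.74)  len=0.0950
  (v13,v17,v14) [+--] → (-1.5677, 0.5803, 0.74)–(-1.20497, 0.5803, 0.33739)  len=0.5419
  (v14,v18,v15) [--+] → (-1.46973, 0.5803, -0.631263)–(-1.20497, 0.5803, -0.33739)  len=0.3956
  (v15,v18,v19) [+--] → (-1.46973, 0.5803, -0.631263)–(-1.5677, 0.5803, -0.74)  len=0.1464
  (v15,v19,v12) [+-+] → (-1.5677, 0.5803, -0.74)–(-2.05391, 0.5803, -0.200338)  len=0.7264
  (v12,v19,v16) [+--] → (-2.05391, 0.5803, -0.200338)–(-2.2344, 0.5803, 0)  len=0.2697

Chained into 2 loop(s):
  loop 1: 8 segments, perimeter = 4.1861
  loop 2: 10 segments, perimeter = 4.2618
Total perimeter = 8.448


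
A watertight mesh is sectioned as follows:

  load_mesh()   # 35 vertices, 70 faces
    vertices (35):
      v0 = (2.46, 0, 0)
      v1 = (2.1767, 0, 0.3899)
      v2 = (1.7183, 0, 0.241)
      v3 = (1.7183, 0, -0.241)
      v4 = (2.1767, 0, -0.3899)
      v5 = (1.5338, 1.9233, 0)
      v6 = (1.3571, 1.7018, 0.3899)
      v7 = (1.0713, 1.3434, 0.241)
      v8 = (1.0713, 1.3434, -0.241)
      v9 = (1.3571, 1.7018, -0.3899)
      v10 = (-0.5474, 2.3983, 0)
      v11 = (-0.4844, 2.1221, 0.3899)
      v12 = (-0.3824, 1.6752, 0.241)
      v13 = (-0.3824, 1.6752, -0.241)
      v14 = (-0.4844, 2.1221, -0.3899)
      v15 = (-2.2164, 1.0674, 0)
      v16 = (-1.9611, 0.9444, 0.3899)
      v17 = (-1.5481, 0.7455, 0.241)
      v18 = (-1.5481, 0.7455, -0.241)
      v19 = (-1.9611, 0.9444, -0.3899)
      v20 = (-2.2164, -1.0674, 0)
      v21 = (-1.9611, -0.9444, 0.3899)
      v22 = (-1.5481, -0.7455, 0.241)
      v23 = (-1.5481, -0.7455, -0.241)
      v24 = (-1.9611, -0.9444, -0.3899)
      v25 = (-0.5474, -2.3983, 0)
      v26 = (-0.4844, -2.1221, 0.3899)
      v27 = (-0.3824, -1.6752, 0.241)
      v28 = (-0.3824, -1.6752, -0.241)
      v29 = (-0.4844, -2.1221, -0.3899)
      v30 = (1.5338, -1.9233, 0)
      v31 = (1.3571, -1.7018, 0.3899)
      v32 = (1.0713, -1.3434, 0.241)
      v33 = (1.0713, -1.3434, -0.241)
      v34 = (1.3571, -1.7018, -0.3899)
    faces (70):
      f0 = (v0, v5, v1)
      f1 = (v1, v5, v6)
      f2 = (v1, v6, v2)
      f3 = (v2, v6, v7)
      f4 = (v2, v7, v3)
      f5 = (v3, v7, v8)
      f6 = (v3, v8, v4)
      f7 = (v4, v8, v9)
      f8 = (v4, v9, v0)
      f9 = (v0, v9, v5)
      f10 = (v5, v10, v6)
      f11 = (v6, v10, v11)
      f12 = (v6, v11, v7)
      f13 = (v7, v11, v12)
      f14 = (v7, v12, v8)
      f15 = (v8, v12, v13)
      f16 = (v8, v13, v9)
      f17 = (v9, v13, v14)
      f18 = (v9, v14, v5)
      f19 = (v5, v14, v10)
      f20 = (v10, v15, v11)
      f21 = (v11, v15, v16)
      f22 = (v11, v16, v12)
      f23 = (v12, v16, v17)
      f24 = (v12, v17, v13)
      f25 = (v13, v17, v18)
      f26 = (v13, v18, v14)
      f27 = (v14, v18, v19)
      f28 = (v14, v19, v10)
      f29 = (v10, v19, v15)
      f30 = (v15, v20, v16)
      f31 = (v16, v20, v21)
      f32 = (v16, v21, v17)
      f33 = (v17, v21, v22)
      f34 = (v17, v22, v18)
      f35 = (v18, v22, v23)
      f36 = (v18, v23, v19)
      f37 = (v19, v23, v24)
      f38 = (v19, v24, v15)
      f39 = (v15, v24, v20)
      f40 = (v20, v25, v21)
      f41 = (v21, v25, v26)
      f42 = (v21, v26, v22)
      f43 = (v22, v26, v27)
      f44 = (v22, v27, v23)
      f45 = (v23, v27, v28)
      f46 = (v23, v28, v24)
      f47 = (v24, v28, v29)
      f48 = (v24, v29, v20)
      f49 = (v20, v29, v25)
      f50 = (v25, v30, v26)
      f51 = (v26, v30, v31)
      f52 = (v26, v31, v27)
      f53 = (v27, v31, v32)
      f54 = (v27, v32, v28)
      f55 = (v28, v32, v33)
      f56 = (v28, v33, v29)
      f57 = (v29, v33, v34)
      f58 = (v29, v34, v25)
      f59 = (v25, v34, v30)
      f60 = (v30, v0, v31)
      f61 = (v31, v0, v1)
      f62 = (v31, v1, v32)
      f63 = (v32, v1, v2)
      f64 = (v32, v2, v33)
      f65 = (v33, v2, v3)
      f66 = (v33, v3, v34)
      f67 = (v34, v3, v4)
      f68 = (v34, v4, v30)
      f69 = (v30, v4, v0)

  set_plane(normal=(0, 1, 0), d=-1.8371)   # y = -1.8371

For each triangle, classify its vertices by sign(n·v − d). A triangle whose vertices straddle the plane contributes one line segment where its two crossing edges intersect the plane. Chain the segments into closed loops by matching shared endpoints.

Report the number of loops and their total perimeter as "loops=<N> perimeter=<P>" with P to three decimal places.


Straddling triangles (16 of 70):
  (v20,v25,v21) [+-+] → (-1.25117, -1.8371, 0)–(-1.09308, -1.8371, 0.1505)  len=0.2183
  (v21,v25,v26) [+--] → (-1.09308, -1.8371, 0.1505)–(-0.841757, -1.8371, 0.3899)  len=0.3471
  (v21,v26,v22) [+-+] → (-0.841757, -1.8371, 0.3899)–(-0.70462, -1.8371, 0.359073)  len=0.1406
  (v22,v26,v27) [+-+] → (-0.70462, -1.8371, 0.359073)–(-0.419352, -1.8371, 0.294943)  len=0.2924
  (v24,v28,v29) [++-] → (-0.419352, -1.8371, -0.294943)–(-0.841757, -1.8371, -0.3899)  len=0.4329
  (v24,v29,v20) [+-+] → (-0.841757, -1.8371, -0.3899)–(-0.952419, -1.8371, -0.284542)  len=0.1528
  (v20,v29,v25) [+--] → (-0.952419, -1.8371, -0.284542)–(-1.25117, -1.8371, 0)  len=0.4126
  (v26,v30,v31) [--+] → (1.46503, -1.8371, 0.151735)–(0.764297, -1.8371, 0.3899)  len=0.7401
  (v26,v31,v27) [-++] → (0.764297, -1.8371, 0.3899)–(-0.419352, -1.8371, 0.294943)  len=1.1875
  (v28,v33,v29) [++-] → (0.0849778, -1.8371, -0.335403)–(-0.419352, -1.8371, -0.294943)  len=0.5060
  (v29,v33,v34) [-++] → (0.0849778, -1.8371, -0.335403)–(0.764297, -1.8371, -0.3899)  len=0.6815
  (v29,v34,v25) [-+-] → (0.764297, -1.8371, -0.3899)–(0.987138, -1.8371, -0.314159)  len=0.2354
  (v25,v34,v30) [-+-] → (0.987138, -1.8371, -0.314159)–(1.46503, -1.8371, -0.151735)  len=0.5047
  (v30,v0,v31) [-++] → (1.57531, -1.8371, 0)–(1.46503, -1.8371, 0.151735)  len=0.1876
  (v34,v4,v30) [++-] → (1.56261, -1.8371, -0.0174749)–(1.46503, -1.8371, -0.151735)  len=0.1660
  (v30,v4,v0) [-++] → (1.56261, -1.8371, -0.0174749)–(1.57531, -1.8371, 0)  len=0.0216

Chained into 1 loop(s):
  loop 1: 16 segments, perimeter = 6.2269
Total perimeter = 6.227

loops=1 perimeter=6.227


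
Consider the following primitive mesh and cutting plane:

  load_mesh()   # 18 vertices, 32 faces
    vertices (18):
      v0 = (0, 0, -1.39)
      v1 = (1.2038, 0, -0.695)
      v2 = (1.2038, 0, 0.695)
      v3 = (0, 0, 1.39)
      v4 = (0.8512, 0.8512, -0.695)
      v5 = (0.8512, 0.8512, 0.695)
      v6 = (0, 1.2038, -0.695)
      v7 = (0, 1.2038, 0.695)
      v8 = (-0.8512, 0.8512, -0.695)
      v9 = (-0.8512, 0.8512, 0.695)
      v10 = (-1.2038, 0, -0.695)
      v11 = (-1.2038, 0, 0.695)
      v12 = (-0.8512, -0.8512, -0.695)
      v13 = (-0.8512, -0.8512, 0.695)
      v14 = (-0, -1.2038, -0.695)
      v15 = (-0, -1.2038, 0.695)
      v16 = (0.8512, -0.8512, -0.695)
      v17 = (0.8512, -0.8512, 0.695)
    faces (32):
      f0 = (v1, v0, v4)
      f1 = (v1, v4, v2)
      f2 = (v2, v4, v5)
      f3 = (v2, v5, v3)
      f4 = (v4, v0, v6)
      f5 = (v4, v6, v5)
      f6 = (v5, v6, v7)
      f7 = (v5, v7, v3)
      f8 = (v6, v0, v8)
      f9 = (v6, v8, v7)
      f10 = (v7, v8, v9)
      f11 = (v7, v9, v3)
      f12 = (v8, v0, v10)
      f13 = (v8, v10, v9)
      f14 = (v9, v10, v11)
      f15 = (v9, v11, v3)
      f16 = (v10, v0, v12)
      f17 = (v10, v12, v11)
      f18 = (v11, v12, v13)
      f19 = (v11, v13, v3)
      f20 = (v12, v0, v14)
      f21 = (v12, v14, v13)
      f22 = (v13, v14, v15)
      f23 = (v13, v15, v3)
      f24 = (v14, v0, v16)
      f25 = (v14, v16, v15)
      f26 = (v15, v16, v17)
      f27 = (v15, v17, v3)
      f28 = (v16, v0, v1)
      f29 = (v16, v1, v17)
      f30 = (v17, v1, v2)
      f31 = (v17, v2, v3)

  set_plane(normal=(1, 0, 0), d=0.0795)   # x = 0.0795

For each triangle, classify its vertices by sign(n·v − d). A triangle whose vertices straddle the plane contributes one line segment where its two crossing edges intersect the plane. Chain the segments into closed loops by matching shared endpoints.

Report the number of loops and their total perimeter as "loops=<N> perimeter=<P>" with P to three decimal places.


loops=1 perimeter=8.148

Straddling triangles (12 of 32):
  (v1,v0,v4) [+-+] → (0.0795, 0, -1.3441)–(0.0795, 0.0795, -1.32509)  len=0.0817
  (v2,v5,v3) [++-] → (0.0795, 0.0795, 1.32509)–(0.0795, 0, 1.3441)  len=0.0817
  (v4,v0,v6) [+--] → (0.0795, 0.0795, -1.32509)–(0.0795, 1.17087, -0.695)  len=1.2602
  (v4,v6,v5) [+-+] → (0.0795, 1.17087, -0.695)–(0.0795, 1.17087, -0.565177)  len=0.1298
  (v5,v6,v7) [+--] → (0.0795, 1.17087, -0.565177)–(0.0795, 1.17087, 0.695)  len=1.2602
  (v5,v7,v3) [+--] → (0.0795, 1.17087, 0.695)–(0.0795, 0.0795, 1.32509)  len=1.2602
  (v14,v0,v16) [--+] → (0.0795, -0.0795, -1.32509)–(0.0795, -1.17087, -0.695)  len=1.2602
  (v14,v16,v15) [-+-] → (0.0795, -1.17087, -0.695)–(0.0795, -1.17087, 0.565177)  len=1.2602
  (v15,v16,v17) [-++] → (0.0795, -1.17087, 0.565177)–(0.0795, -1.17087, 0.695)  len=0.1298
  (v15,v17,v3) [-+-] → (0.0795, -1.17087, 0.695)–(0.0795, -0.0795, 1.32509)  len=1.2602
  (v16,v0,v1) [+-+] → (0.0795, -0.0795, -1.32509)–(0.0795, 0, -1.3441)  len=0.0817
  (v17,v2,v3) [++-] → (0.0795, 0, 1.3441)–(0.0795, -0.0795, 1.32509)  len=0.0817

Chained into 1 loop(s):
  loop 1: 12 segments, perimeter = 8.1478
Total perimeter = 8.148


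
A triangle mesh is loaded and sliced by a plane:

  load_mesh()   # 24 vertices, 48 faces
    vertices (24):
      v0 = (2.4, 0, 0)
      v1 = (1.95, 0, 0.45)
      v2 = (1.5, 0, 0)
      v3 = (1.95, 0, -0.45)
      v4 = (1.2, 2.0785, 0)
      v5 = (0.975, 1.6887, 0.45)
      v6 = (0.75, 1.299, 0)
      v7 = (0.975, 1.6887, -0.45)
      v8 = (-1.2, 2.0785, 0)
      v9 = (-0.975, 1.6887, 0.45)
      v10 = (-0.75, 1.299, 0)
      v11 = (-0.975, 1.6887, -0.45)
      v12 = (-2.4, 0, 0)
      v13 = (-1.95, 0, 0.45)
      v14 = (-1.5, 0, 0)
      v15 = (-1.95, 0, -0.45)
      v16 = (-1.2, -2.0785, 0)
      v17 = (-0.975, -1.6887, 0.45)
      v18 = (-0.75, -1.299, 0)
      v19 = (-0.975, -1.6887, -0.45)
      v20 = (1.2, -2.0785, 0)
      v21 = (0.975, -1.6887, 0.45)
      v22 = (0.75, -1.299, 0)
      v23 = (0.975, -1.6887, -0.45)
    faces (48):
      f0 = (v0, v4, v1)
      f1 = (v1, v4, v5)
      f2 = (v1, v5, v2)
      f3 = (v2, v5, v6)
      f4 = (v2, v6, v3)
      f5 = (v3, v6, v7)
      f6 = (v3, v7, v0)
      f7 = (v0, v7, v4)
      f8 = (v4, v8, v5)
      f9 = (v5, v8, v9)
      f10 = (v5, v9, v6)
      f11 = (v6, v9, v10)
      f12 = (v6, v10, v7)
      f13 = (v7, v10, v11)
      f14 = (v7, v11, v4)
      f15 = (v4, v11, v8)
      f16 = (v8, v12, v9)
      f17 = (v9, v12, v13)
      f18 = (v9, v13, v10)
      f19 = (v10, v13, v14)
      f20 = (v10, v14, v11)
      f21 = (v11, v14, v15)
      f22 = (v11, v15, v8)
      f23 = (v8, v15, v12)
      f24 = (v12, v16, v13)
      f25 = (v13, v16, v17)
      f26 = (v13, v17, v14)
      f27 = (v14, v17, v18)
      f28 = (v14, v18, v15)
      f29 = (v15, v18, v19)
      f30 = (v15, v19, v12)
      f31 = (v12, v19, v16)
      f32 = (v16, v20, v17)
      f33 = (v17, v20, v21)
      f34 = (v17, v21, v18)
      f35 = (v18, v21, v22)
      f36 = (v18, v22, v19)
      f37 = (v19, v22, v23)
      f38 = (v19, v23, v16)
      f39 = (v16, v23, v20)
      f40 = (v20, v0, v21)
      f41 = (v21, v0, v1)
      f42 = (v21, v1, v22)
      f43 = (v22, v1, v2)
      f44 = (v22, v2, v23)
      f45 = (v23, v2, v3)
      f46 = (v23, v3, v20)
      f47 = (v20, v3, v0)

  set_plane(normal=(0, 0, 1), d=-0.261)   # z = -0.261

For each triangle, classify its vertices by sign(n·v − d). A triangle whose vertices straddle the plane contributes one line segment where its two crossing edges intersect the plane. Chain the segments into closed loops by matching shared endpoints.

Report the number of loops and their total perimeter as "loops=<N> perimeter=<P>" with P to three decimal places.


Straddling triangles (24 of 48):
  (v2,v6,v3) [++-] → (1.446, 0.54558, -0.261)–(1.761, 0, -0.261)  len=0.6300
  (v3,v6,v7) [-+-] → (1.446, 0.54558, -0.261)–(0.8805, 1.52503, -0.261)  len=1.1310
  (v3,v7,v0) [--+] → (1.5735, 0.979446, -0.261)–(2.139, 0, -0.261)  len=1.1310
  (v0,v7,v4) [+-+] → (1.5735, 0.979446, -0.261)–(1.0695, 1.85242, -0.261)  len=1.0080
  (v6,v10,v7) [++-] → (0.2505, 1.52503, -0.261)–(0.8805, 1.52503, -0.261)  len=0.6300
  (v7,v10,v11) [-+-] → (0.2505, 1.52503, -0.261)–(-0.8805, 1.52503, -0.261)  len=1.1310
  (v7,v11,v4) [--+] → (-0.0615, 1.85242, -0.261)–(1.0695, 1.85242, -0.261)  len=1.1310
  (v4,v11,v8) [+-+] → (-0.0615, 1.85242, -0.261)–(-1.0695, 1.85242, -0.261)  len=1.0080
  (v10,v14,v11) [++-] → (-1.1955, 0.979446, -0.261)–(-0.8805, 1.52503, -0.261)  len=0.6300
  (v11,v14,v15) [-+-] → (-1.1955, 0.979446, -0.261)–(-1.761, 0, -0.261)  len=1.1310
  (v11,v15,v8) [--+] → (-1.635, 0.87297, -0.261)–(-1.0695, 1.85242, -0.261)  len=1.1310
  (v8,v15,v12) [+-+] → (-1.635, 0.87297, -0.261)–(-2.139, 0, -0.261)  len=1.0080
  (v14,v18,v15) [++-] → (-1.446, -0.54558, -0.261)–(-1.761, 0, -0.261)  len=0.6300
  (v15,v18,v19) [-+-] → (-1.446, -0.54558, -0.261)–(-0.8805, -1.52503, -0.261)  len=1.1310
  (v15,v19,v12) [--+] → (-1.5735, -0.979446, -0.261)–(-2.139, 0, -0.261)  len=1.1310
  (v12,v19,v16) [+-+] → (-1.5735, -0.979446, -0.261)–(-1.0695, -1.85242, -0.261)  len=1.0080
  (v18,v22,v19) [++-] → (-0.2505, -1.52503, -0.261)–(-0.8805, -1.52503, -0.261)  len=0.6300
  (v19,v22,v23) [-+-] → (-0.2505, -1.52503, -0.261)–(0.8805, -1.52503, -0.261)  len=1.1310
  (v19,v23,v16) [--+] → (0.0615, -1.85242, -0.261)–(-1.0695, -1.85242, -0.261)  len=1.1310
  (v16,v23,v20) [+-+] → (0.0615, -1.85242, -0.261)–(1.0695, -1.85242, -0.261)  len=1.0080
  (v22,v2,v23) [++-] → (1.1955, -0.979446, -0.261)–(0.8805, -1.52503, -0.261)  len=0.6300
  (v23,v2,v3) [-+-] → (1.1955, -0.979446, -0.261)–(1.761, 0, -0.261)  len=1.1310
  (v23,v3,v20) [--+] → (1.635, -0.87297, -0.261)–(1.0695, -1.85242, -0.261)  len=1.1310
  (v20,v3,v0) [+-+] → (1.635, -0.87297, -0.261)–(2.139, 0, -0.261)  len=1.0080

Chained into 2 loop(s):
  loop 1: 12 segments, perimeter = 10.5658
  loop 2: 12 segments, perimeter = 12.8340
Total perimeter = 23.400

loops=2 perimeter=23.400
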